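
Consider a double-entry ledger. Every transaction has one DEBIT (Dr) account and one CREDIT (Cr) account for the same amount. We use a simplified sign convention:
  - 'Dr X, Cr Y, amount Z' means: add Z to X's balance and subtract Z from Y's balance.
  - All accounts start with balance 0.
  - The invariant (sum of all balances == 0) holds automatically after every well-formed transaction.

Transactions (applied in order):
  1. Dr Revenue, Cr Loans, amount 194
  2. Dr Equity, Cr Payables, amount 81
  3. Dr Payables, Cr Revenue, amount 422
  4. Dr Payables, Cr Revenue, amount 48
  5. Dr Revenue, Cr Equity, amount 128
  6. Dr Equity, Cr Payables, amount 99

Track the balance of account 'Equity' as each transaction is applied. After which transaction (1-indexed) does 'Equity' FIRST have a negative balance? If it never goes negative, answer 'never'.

After txn 1: Equity=0
After txn 2: Equity=81
After txn 3: Equity=81
After txn 4: Equity=81
After txn 5: Equity=-47

Answer: 5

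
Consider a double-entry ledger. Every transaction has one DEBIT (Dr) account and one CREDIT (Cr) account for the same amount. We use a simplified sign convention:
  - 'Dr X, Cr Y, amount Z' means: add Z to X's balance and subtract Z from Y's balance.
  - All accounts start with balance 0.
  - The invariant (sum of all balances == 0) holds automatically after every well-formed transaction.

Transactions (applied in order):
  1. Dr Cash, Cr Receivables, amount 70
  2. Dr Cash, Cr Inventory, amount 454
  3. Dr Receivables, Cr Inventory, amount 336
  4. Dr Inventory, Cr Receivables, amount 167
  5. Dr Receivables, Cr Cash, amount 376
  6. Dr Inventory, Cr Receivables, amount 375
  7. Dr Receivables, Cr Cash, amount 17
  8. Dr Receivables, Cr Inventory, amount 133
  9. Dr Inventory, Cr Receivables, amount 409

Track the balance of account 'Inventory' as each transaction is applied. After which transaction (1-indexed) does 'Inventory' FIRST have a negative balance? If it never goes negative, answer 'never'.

Answer: 2

Derivation:
After txn 1: Inventory=0
After txn 2: Inventory=-454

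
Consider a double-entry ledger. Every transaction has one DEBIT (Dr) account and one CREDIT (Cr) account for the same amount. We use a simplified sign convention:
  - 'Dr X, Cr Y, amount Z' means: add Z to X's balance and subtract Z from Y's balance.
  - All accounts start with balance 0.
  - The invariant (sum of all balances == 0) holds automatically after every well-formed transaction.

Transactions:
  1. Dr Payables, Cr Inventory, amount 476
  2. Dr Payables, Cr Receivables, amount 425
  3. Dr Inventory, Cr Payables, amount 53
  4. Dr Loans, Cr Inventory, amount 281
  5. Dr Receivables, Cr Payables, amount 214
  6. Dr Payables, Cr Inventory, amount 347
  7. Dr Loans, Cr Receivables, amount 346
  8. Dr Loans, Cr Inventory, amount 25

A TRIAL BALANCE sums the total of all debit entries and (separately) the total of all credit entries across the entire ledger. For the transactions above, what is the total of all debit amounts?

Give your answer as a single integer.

Answer: 2167

Derivation:
Txn 1: debit+=476
Txn 2: debit+=425
Txn 3: debit+=53
Txn 4: debit+=281
Txn 5: debit+=214
Txn 6: debit+=347
Txn 7: debit+=346
Txn 8: debit+=25
Total debits = 2167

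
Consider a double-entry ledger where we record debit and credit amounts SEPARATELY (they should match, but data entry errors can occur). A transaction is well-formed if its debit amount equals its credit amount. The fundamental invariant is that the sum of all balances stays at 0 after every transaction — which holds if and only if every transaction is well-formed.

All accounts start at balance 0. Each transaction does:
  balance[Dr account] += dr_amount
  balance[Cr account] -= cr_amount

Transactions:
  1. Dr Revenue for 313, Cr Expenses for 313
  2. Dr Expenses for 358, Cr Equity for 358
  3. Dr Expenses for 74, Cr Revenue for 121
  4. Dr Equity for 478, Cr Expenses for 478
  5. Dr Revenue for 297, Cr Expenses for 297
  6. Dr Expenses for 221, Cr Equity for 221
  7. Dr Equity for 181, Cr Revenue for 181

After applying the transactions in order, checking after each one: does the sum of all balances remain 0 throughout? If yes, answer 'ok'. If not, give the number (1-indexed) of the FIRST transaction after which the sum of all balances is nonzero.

Answer: 3

Derivation:
After txn 1: dr=313 cr=313 sum_balances=0
After txn 2: dr=358 cr=358 sum_balances=0
After txn 3: dr=74 cr=121 sum_balances=-47
After txn 4: dr=478 cr=478 sum_balances=-47
After txn 5: dr=297 cr=297 sum_balances=-47
After txn 6: dr=221 cr=221 sum_balances=-47
After txn 7: dr=181 cr=181 sum_balances=-47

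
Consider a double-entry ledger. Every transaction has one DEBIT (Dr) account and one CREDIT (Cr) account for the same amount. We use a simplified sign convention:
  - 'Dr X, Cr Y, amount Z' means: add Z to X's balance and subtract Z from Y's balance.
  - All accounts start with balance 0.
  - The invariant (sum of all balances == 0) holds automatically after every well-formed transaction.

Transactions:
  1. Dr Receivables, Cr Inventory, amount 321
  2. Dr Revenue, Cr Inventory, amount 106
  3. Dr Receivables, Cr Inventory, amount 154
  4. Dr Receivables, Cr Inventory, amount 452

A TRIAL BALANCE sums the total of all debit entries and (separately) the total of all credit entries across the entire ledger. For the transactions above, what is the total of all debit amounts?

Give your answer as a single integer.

Answer: 1033

Derivation:
Txn 1: debit+=321
Txn 2: debit+=106
Txn 3: debit+=154
Txn 4: debit+=452
Total debits = 1033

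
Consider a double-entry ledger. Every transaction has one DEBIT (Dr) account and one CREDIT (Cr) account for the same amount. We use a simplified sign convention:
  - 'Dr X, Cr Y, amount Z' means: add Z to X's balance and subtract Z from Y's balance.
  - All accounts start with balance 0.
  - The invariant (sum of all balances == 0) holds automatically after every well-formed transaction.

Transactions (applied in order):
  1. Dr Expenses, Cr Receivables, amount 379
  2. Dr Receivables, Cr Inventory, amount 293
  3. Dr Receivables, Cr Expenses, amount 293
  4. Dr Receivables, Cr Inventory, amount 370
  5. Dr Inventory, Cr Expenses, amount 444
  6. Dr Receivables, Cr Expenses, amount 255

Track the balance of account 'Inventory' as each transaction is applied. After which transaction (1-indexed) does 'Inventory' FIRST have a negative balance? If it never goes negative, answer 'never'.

After txn 1: Inventory=0
After txn 2: Inventory=-293

Answer: 2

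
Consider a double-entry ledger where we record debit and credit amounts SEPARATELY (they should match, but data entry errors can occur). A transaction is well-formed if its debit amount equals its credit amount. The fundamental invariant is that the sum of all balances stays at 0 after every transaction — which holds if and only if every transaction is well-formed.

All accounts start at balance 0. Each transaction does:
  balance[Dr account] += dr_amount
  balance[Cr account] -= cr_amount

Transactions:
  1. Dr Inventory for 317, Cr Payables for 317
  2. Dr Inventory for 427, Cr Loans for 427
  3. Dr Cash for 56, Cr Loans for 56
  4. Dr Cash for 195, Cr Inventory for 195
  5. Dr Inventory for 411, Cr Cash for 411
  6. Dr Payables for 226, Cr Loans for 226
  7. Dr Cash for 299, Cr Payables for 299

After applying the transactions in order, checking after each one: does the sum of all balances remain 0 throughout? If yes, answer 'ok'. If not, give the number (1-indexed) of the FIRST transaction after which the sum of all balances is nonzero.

Answer: ok

Derivation:
After txn 1: dr=317 cr=317 sum_balances=0
After txn 2: dr=427 cr=427 sum_balances=0
After txn 3: dr=56 cr=56 sum_balances=0
After txn 4: dr=195 cr=195 sum_balances=0
After txn 5: dr=411 cr=411 sum_balances=0
After txn 6: dr=226 cr=226 sum_balances=0
After txn 7: dr=299 cr=299 sum_balances=0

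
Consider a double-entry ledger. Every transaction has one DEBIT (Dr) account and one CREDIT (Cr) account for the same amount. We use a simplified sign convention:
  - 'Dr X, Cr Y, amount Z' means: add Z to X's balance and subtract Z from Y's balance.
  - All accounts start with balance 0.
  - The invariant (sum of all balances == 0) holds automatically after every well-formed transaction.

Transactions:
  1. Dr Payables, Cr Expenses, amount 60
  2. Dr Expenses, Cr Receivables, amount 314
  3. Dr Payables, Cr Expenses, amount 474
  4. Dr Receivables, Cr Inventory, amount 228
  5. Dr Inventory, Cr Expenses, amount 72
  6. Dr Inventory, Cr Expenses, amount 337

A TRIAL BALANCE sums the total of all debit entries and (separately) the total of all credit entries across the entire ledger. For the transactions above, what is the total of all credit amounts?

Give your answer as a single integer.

Txn 1: credit+=60
Txn 2: credit+=314
Txn 3: credit+=474
Txn 4: credit+=228
Txn 5: credit+=72
Txn 6: credit+=337
Total credits = 1485

Answer: 1485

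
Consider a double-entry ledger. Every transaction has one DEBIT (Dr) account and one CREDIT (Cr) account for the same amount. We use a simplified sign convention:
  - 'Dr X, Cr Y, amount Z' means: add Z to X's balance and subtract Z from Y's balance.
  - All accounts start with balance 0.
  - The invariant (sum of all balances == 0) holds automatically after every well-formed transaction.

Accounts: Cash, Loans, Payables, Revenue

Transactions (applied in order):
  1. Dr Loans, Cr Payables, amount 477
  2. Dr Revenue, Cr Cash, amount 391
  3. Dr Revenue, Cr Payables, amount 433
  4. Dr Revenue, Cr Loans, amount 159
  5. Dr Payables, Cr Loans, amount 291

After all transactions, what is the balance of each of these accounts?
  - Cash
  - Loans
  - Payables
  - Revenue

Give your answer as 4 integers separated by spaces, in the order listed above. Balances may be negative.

After txn 1 (Dr Loans, Cr Payables, amount 477): Loans=477 Payables=-477
After txn 2 (Dr Revenue, Cr Cash, amount 391): Cash=-391 Loans=477 Payables=-477 Revenue=391
After txn 3 (Dr Revenue, Cr Payables, amount 433): Cash=-391 Loans=477 Payables=-910 Revenue=824
After txn 4 (Dr Revenue, Cr Loans, amount 159): Cash=-391 Loans=318 Payables=-910 Revenue=983
After txn 5 (Dr Payables, Cr Loans, amount 291): Cash=-391 Loans=27 Payables=-619 Revenue=983

Answer: -391 27 -619 983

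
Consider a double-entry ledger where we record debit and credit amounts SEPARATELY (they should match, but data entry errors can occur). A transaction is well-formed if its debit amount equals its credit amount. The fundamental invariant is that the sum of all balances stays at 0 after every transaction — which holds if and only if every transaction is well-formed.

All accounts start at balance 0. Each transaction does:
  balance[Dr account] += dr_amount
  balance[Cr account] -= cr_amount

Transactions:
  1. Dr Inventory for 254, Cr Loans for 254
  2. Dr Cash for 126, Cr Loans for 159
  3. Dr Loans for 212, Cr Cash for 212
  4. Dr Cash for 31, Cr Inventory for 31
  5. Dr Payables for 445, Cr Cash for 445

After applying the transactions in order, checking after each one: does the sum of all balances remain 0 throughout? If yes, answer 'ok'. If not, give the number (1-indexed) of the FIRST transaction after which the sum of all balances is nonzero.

After txn 1: dr=254 cr=254 sum_balances=0
After txn 2: dr=126 cr=159 sum_balances=-33
After txn 3: dr=212 cr=212 sum_balances=-33
After txn 4: dr=31 cr=31 sum_balances=-33
After txn 5: dr=445 cr=445 sum_balances=-33

Answer: 2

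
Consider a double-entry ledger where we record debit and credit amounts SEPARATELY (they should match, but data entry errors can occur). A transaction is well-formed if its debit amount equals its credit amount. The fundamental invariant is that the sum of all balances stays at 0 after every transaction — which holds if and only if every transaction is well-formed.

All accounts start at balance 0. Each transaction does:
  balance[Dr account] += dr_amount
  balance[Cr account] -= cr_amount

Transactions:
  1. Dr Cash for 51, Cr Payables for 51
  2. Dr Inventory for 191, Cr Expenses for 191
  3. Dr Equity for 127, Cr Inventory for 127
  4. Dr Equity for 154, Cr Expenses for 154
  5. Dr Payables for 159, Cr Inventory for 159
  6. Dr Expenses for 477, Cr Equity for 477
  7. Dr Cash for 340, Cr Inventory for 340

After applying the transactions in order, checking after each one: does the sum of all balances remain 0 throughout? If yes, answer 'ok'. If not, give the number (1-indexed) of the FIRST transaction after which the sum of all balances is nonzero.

After txn 1: dr=51 cr=51 sum_balances=0
After txn 2: dr=191 cr=191 sum_balances=0
After txn 3: dr=127 cr=127 sum_balances=0
After txn 4: dr=154 cr=154 sum_balances=0
After txn 5: dr=159 cr=159 sum_balances=0
After txn 6: dr=477 cr=477 sum_balances=0
After txn 7: dr=340 cr=340 sum_balances=0

Answer: ok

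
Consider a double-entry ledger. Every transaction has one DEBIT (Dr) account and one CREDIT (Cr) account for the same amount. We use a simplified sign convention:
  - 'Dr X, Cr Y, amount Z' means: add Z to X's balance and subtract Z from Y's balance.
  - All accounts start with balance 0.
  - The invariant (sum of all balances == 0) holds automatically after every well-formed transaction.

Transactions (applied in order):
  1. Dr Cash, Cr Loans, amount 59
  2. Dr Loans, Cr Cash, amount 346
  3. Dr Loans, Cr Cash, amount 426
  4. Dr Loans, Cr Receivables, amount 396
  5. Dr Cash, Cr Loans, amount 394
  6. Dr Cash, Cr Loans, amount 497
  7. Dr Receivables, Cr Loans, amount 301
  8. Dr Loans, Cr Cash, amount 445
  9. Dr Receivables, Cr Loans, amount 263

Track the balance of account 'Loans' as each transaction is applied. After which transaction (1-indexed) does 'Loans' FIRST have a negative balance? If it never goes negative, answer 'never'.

After txn 1: Loans=-59

Answer: 1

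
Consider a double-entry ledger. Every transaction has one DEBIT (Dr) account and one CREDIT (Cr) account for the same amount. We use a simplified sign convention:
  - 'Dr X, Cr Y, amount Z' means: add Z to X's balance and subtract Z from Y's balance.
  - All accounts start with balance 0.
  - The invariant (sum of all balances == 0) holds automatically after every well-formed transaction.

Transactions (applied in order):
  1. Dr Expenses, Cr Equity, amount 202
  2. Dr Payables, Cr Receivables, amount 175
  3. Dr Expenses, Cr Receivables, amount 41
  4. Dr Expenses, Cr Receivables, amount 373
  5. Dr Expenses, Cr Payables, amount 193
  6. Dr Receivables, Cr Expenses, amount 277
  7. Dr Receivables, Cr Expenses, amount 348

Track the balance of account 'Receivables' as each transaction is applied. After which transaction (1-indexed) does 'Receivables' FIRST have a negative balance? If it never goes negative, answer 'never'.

Answer: 2

Derivation:
After txn 1: Receivables=0
After txn 2: Receivables=-175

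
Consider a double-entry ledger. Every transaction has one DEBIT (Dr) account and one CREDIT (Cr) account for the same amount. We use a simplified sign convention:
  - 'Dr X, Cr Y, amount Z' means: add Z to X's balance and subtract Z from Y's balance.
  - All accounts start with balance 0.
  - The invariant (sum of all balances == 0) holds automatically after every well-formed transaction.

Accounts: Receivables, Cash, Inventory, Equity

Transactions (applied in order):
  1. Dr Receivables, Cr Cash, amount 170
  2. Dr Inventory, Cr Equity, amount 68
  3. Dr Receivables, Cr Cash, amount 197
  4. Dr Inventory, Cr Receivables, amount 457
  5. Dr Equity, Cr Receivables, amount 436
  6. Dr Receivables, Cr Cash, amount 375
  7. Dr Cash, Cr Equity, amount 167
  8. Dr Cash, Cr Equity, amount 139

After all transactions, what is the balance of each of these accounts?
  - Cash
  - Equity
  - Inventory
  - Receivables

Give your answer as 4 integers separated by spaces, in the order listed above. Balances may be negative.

Answer: -436 62 525 -151

Derivation:
After txn 1 (Dr Receivables, Cr Cash, amount 170): Cash=-170 Receivables=170
After txn 2 (Dr Inventory, Cr Equity, amount 68): Cash=-170 Equity=-68 Inventory=68 Receivables=170
After txn 3 (Dr Receivables, Cr Cash, amount 197): Cash=-367 Equity=-68 Inventory=68 Receivables=367
After txn 4 (Dr Inventory, Cr Receivables, amount 457): Cash=-367 Equity=-68 Inventory=525 Receivables=-90
After txn 5 (Dr Equity, Cr Receivables, amount 436): Cash=-367 Equity=368 Inventory=525 Receivables=-526
After txn 6 (Dr Receivables, Cr Cash, amount 375): Cash=-742 Equity=368 Inventory=525 Receivables=-151
After txn 7 (Dr Cash, Cr Equity, amount 167): Cash=-575 Equity=201 Inventory=525 Receivables=-151
After txn 8 (Dr Cash, Cr Equity, amount 139): Cash=-436 Equity=62 Inventory=525 Receivables=-151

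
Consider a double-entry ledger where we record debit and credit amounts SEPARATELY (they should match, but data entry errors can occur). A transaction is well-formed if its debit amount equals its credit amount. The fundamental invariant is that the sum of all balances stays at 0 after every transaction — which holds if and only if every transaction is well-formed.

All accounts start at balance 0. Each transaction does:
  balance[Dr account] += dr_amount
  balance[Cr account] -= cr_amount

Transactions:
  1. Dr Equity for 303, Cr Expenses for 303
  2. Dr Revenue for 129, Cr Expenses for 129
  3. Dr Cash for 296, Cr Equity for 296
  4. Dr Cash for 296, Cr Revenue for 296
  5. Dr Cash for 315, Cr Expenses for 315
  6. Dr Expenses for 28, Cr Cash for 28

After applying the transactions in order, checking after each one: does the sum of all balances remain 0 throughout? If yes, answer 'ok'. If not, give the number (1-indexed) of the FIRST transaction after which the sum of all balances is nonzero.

Answer: ok

Derivation:
After txn 1: dr=303 cr=303 sum_balances=0
After txn 2: dr=129 cr=129 sum_balances=0
After txn 3: dr=296 cr=296 sum_balances=0
After txn 4: dr=296 cr=296 sum_balances=0
After txn 5: dr=315 cr=315 sum_balances=0
After txn 6: dr=28 cr=28 sum_balances=0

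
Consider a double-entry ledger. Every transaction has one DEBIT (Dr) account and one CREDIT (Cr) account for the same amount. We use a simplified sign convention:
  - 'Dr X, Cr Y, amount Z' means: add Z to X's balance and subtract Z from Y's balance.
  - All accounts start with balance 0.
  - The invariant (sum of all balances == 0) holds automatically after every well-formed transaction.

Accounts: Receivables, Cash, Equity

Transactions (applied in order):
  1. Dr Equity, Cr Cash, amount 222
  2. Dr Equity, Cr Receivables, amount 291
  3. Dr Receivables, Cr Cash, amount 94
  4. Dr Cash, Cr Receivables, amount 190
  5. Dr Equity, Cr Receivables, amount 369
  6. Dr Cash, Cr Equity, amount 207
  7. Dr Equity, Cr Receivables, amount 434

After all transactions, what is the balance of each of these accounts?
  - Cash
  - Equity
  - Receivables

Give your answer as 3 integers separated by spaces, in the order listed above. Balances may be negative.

After txn 1 (Dr Equity, Cr Cash, amount 222): Cash=-222 Equity=222
After txn 2 (Dr Equity, Cr Receivables, amount 291): Cash=-222 Equity=513 Receivables=-291
After txn 3 (Dr Receivables, Cr Cash, amount 94): Cash=-316 Equity=513 Receivables=-197
After txn 4 (Dr Cash, Cr Receivables, amount 190): Cash=-126 Equity=513 Receivables=-387
After txn 5 (Dr Equity, Cr Receivables, amount 369): Cash=-126 Equity=882 Receivables=-756
After txn 6 (Dr Cash, Cr Equity, amount 207): Cash=81 Equity=675 Receivables=-756
After txn 7 (Dr Equity, Cr Receivables, amount 434): Cash=81 Equity=1109 Receivables=-1190

Answer: 81 1109 -1190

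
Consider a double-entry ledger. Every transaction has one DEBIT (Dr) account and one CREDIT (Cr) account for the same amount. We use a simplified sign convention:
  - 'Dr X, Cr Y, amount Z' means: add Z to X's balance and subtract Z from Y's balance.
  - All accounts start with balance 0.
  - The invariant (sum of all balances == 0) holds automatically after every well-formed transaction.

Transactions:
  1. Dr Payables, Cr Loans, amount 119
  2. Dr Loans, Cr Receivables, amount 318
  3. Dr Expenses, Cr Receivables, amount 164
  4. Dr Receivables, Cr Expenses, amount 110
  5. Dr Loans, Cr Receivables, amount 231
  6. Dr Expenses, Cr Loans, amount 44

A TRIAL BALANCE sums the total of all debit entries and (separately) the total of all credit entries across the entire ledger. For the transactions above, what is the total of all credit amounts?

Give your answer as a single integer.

Txn 1: credit+=119
Txn 2: credit+=318
Txn 3: credit+=164
Txn 4: credit+=110
Txn 5: credit+=231
Txn 6: credit+=44
Total credits = 986

Answer: 986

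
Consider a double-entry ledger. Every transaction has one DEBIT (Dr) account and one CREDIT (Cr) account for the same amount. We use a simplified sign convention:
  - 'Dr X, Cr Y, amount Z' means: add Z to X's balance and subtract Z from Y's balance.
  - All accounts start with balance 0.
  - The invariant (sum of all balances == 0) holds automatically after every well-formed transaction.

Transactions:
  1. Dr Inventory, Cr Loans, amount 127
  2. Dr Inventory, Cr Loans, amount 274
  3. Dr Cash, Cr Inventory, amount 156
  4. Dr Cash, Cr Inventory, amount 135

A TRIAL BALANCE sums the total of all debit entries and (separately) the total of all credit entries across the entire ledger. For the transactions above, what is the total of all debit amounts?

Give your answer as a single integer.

Answer: 692

Derivation:
Txn 1: debit+=127
Txn 2: debit+=274
Txn 3: debit+=156
Txn 4: debit+=135
Total debits = 692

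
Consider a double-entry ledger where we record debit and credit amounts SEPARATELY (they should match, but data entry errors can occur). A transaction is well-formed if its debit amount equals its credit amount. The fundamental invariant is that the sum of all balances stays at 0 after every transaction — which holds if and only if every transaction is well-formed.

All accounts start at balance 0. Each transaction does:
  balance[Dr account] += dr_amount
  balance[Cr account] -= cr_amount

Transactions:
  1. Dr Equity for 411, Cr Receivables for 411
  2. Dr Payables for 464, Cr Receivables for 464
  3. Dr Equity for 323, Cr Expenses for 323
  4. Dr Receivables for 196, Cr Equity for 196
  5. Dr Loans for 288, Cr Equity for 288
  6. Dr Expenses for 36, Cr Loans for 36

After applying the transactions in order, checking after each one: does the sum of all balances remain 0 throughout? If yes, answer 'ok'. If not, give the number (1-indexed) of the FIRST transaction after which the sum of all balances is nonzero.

After txn 1: dr=411 cr=411 sum_balances=0
After txn 2: dr=464 cr=464 sum_balances=0
After txn 3: dr=323 cr=323 sum_balances=0
After txn 4: dr=196 cr=196 sum_balances=0
After txn 5: dr=288 cr=288 sum_balances=0
After txn 6: dr=36 cr=36 sum_balances=0

Answer: ok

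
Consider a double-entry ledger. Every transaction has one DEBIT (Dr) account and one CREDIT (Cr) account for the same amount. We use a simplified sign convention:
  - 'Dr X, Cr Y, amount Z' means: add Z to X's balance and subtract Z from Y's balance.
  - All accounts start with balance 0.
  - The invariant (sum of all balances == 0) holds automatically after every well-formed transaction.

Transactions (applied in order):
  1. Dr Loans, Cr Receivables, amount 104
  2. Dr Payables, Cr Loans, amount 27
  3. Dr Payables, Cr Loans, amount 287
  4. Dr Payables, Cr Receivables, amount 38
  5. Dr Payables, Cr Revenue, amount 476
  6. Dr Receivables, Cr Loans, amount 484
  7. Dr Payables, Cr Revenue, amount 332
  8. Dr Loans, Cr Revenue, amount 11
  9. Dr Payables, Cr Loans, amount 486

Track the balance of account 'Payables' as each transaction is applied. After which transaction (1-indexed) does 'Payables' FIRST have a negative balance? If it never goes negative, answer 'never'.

After txn 1: Payables=0
After txn 2: Payables=27
After txn 3: Payables=314
After txn 4: Payables=352
After txn 5: Payables=828
After txn 6: Payables=828
After txn 7: Payables=1160
After txn 8: Payables=1160
After txn 9: Payables=1646

Answer: never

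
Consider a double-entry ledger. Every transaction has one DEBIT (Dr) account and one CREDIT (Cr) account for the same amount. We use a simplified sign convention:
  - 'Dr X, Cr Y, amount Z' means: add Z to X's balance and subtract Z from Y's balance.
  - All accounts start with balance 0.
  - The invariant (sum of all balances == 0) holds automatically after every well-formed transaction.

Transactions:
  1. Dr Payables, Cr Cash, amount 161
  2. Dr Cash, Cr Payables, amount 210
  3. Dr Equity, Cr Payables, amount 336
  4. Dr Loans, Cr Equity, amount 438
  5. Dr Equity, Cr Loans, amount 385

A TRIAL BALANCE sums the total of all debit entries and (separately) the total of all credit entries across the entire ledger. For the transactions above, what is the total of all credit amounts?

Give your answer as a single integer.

Txn 1: credit+=161
Txn 2: credit+=210
Txn 3: credit+=336
Txn 4: credit+=438
Txn 5: credit+=385
Total credits = 1530

Answer: 1530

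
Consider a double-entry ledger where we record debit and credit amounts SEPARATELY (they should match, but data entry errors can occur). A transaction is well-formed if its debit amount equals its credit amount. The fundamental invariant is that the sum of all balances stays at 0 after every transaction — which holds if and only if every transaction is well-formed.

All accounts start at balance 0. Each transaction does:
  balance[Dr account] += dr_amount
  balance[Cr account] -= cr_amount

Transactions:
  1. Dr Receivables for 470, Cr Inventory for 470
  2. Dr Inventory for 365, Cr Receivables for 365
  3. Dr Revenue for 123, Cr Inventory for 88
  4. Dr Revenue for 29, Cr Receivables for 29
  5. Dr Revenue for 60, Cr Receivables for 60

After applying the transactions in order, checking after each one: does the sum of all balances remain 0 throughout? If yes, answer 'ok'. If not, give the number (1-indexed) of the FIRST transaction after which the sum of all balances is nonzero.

Answer: 3

Derivation:
After txn 1: dr=470 cr=470 sum_balances=0
After txn 2: dr=365 cr=365 sum_balances=0
After txn 3: dr=123 cr=88 sum_balances=35
After txn 4: dr=29 cr=29 sum_balances=35
After txn 5: dr=60 cr=60 sum_balances=35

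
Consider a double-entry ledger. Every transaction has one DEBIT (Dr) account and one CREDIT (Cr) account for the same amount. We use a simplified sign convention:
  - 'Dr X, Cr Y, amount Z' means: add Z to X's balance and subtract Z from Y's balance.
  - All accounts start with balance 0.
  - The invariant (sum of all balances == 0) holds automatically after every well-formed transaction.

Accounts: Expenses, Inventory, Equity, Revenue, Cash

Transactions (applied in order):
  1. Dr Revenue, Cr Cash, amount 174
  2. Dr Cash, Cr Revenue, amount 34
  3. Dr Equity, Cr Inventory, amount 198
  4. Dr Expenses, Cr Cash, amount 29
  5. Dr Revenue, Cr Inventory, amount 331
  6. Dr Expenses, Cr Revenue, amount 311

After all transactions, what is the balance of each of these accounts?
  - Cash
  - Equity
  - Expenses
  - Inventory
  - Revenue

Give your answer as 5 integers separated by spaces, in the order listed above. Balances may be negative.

After txn 1 (Dr Revenue, Cr Cash, amount 174): Cash=-174 Revenue=174
After txn 2 (Dr Cash, Cr Revenue, amount 34): Cash=-140 Revenue=140
After txn 3 (Dr Equity, Cr Inventory, amount 198): Cash=-140 Equity=198 Inventory=-198 Revenue=140
After txn 4 (Dr Expenses, Cr Cash, amount 29): Cash=-169 Equity=198 Expenses=29 Inventory=-198 Revenue=140
After txn 5 (Dr Revenue, Cr Inventory, amount 331): Cash=-169 Equity=198 Expenses=29 Inventory=-529 Revenue=471
After txn 6 (Dr Expenses, Cr Revenue, amount 311): Cash=-169 Equity=198 Expenses=340 Inventory=-529 Revenue=160

Answer: -169 198 340 -529 160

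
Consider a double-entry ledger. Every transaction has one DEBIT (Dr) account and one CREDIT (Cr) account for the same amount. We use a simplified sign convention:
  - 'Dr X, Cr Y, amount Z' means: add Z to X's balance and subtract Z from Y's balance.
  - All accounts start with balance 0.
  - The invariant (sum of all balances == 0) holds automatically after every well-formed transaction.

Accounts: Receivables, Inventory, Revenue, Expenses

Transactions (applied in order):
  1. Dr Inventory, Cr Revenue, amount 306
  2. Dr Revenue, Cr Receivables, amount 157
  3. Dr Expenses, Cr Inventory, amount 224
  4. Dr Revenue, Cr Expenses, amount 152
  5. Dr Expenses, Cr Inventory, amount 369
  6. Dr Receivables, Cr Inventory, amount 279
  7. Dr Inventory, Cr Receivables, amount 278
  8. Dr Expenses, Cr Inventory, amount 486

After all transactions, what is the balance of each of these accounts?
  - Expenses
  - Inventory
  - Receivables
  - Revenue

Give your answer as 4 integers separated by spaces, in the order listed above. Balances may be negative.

Answer: 927 -774 -156 3

Derivation:
After txn 1 (Dr Inventory, Cr Revenue, amount 306): Inventory=306 Revenue=-306
After txn 2 (Dr Revenue, Cr Receivables, amount 157): Inventory=306 Receivables=-157 Revenue=-149
After txn 3 (Dr Expenses, Cr Inventory, amount 224): Expenses=224 Inventory=82 Receivables=-157 Revenue=-149
After txn 4 (Dr Revenue, Cr Expenses, amount 152): Expenses=72 Inventory=82 Receivables=-157 Revenue=3
After txn 5 (Dr Expenses, Cr Inventory, amount 369): Expenses=441 Inventory=-287 Receivables=-157 Revenue=3
After txn 6 (Dr Receivables, Cr Inventory, amount 279): Expenses=441 Inventory=-566 Receivables=122 Revenue=3
After txn 7 (Dr Inventory, Cr Receivables, amount 278): Expenses=441 Inventory=-288 Receivables=-156 Revenue=3
After txn 8 (Dr Expenses, Cr Inventory, amount 486): Expenses=927 Inventory=-774 Receivables=-156 Revenue=3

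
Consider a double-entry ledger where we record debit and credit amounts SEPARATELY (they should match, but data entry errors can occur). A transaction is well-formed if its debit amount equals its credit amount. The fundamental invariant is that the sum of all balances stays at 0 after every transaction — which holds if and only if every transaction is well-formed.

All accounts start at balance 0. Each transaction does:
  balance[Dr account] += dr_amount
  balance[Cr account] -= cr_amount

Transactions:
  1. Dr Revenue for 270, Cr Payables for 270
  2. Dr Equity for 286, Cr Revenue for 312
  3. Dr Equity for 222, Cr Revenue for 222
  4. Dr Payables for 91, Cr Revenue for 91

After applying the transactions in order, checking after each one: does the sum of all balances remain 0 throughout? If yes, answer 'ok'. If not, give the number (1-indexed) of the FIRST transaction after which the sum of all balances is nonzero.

Answer: 2

Derivation:
After txn 1: dr=270 cr=270 sum_balances=0
After txn 2: dr=286 cr=312 sum_balances=-26
After txn 3: dr=222 cr=222 sum_balances=-26
After txn 4: dr=91 cr=91 sum_balances=-26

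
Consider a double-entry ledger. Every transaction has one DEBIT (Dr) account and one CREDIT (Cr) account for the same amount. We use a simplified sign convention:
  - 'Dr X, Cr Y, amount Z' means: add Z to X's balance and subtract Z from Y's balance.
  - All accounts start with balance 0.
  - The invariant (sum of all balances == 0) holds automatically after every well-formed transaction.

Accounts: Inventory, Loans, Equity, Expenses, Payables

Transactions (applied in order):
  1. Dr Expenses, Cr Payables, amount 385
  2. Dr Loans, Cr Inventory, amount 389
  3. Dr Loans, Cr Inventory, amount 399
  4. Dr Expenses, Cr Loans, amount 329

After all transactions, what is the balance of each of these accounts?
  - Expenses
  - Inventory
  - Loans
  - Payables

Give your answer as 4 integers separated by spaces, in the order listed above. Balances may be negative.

After txn 1 (Dr Expenses, Cr Payables, amount 385): Expenses=385 Payables=-385
After txn 2 (Dr Loans, Cr Inventory, amount 389): Expenses=385 Inventory=-389 Loans=389 Payables=-385
After txn 3 (Dr Loans, Cr Inventory, amount 399): Expenses=385 Inventory=-788 Loans=788 Payables=-385
After txn 4 (Dr Expenses, Cr Loans, amount 329): Expenses=714 Inventory=-788 Loans=459 Payables=-385

Answer: 714 -788 459 -385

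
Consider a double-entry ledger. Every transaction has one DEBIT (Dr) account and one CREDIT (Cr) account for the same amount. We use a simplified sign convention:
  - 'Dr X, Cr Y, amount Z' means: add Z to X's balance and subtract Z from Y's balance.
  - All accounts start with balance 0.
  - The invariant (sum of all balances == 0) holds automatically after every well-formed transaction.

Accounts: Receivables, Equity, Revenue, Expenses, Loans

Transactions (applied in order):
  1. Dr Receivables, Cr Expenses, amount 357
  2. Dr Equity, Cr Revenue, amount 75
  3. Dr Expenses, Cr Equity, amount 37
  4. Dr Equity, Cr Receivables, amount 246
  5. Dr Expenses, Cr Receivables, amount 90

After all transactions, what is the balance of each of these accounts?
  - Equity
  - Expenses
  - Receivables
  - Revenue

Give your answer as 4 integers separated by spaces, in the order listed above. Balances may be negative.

After txn 1 (Dr Receivables, Cr Expenses, amount 357): Expenses=-357 Receivables=357
After txn 2 (Dr Equity, Cr Revenue, amount 75): Equity=75 Expenses=-357 Receivables=357 Revenue=-75
After txn 3 (Dr Expenses, Cr Equity, amount 37): Equity=38 Expenses=-320 Receivables=357 Revenue=-75
After txn 4 (Dr Equity, Cr Receivables, amount 246): Equity=284 Expenses=-320 Receivables=111 Revenue=-75
After txn 5 (Dr Expenses, Cr Receivables, amount 90): Equity=284 Expenses=-230 Receivables=21 Revenue=-75

Answer: 284 -230 21 -75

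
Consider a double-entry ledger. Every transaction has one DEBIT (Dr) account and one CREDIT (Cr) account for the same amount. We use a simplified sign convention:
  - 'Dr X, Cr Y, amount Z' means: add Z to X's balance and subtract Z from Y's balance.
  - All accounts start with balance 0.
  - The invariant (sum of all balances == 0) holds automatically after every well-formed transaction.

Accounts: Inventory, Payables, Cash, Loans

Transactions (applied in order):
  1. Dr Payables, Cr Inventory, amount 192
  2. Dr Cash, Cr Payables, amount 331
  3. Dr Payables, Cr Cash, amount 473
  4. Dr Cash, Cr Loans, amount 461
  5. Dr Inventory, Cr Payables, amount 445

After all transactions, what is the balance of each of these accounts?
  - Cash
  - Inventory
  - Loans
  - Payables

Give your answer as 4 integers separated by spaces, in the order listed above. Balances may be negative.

After txn 1 (Dr Payables, Cr Inventory, amount 192): Inventory=-192 Payables=192
After txn 2 (Dr Cash, Cr Payables, amount 331): Cash=331 Inventory=-192 Payables=-139
After txn 3 (Dr Payables, Cr Cash, amount 473): Cash=-142 Inventory=-192 Payables=334
After txn 4 (Dr Cash, Cr Loans, amount 461): Cash=319 Inventory=-192 Loans=-461 Payables=334
After txn 5 (Dr Inventory, Cr Payables, amount 445): Cash=319 Inventory=253 Loans=-461 Payables=-111

Answer: 319 253 -461 -111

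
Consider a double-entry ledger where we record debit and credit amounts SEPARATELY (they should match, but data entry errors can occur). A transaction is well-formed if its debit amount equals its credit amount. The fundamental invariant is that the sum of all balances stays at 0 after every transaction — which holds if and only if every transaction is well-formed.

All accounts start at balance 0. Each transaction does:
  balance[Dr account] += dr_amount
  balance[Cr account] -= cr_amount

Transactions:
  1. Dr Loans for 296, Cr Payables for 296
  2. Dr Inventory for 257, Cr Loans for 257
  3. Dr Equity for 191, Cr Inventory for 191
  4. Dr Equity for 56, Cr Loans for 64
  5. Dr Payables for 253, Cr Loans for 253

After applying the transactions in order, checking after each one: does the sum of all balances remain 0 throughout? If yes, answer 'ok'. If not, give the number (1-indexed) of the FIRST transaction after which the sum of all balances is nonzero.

After txn 1: dr=296 cr=296 sum_balances=0
After txn 2: dr=257 cr=257 sum_balances=0
After txn 3: dr=191 cr=191 sum_balances=0
After txn 4: dr=56 cr=64 sum_balances=-8
After txn 5: dr=253 cr=253 sum_balances=-8

Answer: 4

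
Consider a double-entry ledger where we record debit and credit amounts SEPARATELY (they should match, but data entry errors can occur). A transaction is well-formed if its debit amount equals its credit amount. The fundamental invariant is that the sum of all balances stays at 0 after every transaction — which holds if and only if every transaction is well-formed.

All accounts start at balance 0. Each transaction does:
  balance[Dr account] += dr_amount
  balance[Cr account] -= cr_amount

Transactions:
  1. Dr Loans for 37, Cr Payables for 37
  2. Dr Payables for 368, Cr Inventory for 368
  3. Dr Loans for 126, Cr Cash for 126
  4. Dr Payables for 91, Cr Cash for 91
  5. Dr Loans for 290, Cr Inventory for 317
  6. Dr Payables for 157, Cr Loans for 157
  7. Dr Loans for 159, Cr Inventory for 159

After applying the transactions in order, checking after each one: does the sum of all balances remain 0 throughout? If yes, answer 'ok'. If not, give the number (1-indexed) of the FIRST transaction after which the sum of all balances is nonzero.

After txn 1: dr=37 cr=37 sum_balances=0
After txn 2: dr=368 cr=368 sum_balances=0
After txn 3: dr=126 cr=126 sum_balances=0
After txn 4: dr=91 cr=91 sum_balances=0
After txn 5: dr=290 cr=317 sum_balances=-27
After txn 6: dr=157 cr=157 sum_balances=-27
After txn 7: dr=159 cr=159 sum_balances=-27

Answer: 5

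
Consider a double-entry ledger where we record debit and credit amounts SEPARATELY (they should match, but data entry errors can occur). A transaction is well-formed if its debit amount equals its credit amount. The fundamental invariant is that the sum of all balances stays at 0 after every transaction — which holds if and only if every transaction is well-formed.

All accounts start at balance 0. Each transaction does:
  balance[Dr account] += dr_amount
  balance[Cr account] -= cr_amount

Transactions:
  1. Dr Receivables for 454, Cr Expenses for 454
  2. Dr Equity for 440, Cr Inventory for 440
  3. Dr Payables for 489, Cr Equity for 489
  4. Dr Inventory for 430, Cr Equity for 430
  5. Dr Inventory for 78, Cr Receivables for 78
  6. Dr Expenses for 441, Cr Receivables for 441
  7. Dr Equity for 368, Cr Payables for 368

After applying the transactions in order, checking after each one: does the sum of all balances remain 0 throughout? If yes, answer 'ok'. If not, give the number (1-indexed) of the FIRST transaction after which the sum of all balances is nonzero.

Answer: ok

Derivation:
After txn 1: dr=454 cr=454 sum_balances=0
After txn 2: dr=440 cr=440 sum_balances=0
After txn 3: dr=489 cr=489 sum_balances=0
After txn 4: dr=430 cr=430 sum_balances=0
After txn 5: dr=78 cr=78 sum_balances=0
After txn 6: dr=441 cr=441 sum_balances=0
After txn 7: dr=368 cr=368 sum_balances=0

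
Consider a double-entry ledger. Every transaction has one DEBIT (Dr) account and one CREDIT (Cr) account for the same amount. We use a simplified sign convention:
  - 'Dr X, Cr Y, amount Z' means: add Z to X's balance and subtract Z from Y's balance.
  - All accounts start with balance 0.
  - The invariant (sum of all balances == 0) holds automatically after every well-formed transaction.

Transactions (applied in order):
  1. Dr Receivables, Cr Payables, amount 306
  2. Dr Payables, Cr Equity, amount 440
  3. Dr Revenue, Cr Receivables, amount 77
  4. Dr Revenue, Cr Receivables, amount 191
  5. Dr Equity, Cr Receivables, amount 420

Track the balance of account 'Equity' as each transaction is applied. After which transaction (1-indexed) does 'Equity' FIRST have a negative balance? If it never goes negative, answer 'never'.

Answer: 2

Derivation:
After txn 1: Equity=0
After txn 2: Equity=-440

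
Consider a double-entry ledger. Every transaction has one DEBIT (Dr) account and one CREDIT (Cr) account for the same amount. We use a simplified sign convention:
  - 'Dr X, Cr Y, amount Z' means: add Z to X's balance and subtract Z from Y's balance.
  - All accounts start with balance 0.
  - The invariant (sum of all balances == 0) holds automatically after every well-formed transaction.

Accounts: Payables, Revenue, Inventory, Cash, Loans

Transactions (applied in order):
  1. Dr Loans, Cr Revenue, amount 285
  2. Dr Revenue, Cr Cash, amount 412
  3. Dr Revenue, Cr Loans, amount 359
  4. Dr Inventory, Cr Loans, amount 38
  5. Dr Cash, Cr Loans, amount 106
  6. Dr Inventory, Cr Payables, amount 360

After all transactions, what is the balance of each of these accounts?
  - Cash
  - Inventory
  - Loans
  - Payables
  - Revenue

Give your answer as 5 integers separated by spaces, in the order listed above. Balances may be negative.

Answer: -306 398 -218 -360 486

Derivation:
After txn 1 (Dr Loans, Cr Revenue, amount 285): Loans=285 Revenue=-285
After txn 2 (Dr Revenue, Cr Cash, amount 412): Cash=-412 Loans=285 Revenue=127
After txn 3 (Dr Revenue, Cr Loans, amount 359): Cash=-412 Loans=-74 Revenue=486
After txn 4 (Dr Inventory, Cr Loans, amount 38): Cash=-412 Inventory=38 Loans=-112 Revenue=486
After txn 5 (Dr Cash, Cr Loans, amount 106): Cash=-306 Inventory=38 Loans=-218 Revenue=486
After txn 6 (Dr Inventory, Cr Payables, amount 360): Cash=-306 Inventory=398 Loans=-218 Payables=-360 Revenue=486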